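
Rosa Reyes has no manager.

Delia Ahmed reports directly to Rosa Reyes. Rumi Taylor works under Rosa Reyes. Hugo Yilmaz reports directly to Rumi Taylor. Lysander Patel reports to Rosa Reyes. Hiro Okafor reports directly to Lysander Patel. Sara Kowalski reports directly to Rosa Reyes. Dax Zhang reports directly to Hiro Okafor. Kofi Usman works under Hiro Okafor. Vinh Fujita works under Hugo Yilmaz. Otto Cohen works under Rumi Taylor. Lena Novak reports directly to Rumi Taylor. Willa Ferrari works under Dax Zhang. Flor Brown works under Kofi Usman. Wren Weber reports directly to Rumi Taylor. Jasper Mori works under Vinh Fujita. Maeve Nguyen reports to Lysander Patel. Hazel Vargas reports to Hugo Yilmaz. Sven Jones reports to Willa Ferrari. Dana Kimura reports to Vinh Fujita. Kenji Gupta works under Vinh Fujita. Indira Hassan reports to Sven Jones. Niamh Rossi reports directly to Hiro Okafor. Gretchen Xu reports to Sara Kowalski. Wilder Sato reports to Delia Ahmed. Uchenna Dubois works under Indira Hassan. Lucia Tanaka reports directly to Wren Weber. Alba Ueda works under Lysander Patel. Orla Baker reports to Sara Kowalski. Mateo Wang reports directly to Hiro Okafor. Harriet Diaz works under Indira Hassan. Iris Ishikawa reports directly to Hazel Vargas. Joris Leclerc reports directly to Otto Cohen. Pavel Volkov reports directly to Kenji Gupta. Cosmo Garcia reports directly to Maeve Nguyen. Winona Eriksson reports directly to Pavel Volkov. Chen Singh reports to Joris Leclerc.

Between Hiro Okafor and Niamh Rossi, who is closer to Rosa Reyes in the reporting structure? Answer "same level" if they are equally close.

Hiro Okafor is 2 levels below Rosa Reyes; Niamh Rossi is 3. Hiro Okafor is higher.

Hiro Okafor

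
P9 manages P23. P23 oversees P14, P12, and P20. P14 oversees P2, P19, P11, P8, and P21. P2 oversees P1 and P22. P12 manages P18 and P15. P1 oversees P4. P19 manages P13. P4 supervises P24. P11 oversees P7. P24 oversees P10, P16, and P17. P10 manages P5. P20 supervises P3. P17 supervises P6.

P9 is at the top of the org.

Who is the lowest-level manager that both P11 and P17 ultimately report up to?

P14

P11's chain of managers is P14, P23, P9. P17's chain of managers is P24, P4, P1, P2, P14, P23, P9. The first manager that appears in both chains is P14.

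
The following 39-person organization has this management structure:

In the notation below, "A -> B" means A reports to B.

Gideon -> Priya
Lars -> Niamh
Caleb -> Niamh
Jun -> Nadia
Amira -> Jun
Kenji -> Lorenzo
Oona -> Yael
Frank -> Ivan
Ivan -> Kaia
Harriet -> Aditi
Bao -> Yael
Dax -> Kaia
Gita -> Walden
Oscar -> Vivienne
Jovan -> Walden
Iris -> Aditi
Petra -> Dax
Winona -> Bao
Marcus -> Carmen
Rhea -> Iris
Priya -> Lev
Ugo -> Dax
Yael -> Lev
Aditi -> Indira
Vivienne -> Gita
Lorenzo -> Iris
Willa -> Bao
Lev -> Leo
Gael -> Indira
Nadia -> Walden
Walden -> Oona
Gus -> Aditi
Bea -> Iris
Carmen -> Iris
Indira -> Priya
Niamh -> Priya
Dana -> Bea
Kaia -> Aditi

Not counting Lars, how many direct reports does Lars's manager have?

1

Lars reports to Niamh. Niamh's other direct reports are Caleb — 1 peer.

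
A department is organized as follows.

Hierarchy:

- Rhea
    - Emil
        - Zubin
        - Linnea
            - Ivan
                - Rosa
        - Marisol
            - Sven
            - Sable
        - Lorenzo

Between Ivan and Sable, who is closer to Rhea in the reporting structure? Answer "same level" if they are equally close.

same level

Both Ivan and Sable are 3 levels below Rhea.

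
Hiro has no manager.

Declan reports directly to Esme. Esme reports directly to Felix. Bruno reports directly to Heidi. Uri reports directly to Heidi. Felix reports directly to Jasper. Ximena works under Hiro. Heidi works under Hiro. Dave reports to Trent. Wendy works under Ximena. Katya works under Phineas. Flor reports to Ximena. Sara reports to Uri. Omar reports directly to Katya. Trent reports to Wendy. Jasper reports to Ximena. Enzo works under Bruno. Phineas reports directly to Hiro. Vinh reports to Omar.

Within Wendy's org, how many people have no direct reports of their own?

The only person in Wendy's organization with no one reporting to them is Dave. That is 1.

1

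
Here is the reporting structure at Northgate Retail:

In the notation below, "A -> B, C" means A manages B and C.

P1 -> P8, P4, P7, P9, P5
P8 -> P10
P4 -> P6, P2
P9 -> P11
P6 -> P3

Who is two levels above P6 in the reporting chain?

P1

P6 reports to P4, and P4 reports to P1. So P6's skip-level manager is P1.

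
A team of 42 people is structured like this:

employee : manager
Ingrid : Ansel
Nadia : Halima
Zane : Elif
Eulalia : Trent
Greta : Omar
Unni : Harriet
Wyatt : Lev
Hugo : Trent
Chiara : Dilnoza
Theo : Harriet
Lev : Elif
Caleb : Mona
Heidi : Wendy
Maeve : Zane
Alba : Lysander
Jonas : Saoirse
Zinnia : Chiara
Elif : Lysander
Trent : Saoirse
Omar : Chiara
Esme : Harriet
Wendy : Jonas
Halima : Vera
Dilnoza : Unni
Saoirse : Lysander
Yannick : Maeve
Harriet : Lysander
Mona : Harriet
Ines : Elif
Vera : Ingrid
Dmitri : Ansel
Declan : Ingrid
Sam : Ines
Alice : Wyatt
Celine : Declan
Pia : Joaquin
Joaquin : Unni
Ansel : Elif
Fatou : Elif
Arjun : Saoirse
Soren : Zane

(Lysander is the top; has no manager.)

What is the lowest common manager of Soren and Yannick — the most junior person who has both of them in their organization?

Zane

Soren's chain of managers is Zane, Elif, Lysander. Yannick's chain of managers is Maeve, Zane, Elif, Lysander. The first manager that appears in both chains is Zane.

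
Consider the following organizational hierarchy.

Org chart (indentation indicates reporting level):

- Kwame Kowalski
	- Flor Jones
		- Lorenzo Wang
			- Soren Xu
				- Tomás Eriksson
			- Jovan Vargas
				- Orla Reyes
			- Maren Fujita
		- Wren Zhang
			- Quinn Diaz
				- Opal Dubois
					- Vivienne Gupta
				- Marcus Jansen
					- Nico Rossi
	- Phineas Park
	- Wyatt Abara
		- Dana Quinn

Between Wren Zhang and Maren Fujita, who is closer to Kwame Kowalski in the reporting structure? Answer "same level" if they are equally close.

Wren Zhang

Wren Zhang is 2 levels below Kwame Kowalski; Maren Fujita is 3. Wren Zhang is higher.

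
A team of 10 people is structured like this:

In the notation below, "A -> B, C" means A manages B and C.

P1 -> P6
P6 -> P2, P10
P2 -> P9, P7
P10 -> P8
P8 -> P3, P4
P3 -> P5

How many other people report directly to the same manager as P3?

P3 reports to P8. P8's other direct reports are P4 — 1 peer.

1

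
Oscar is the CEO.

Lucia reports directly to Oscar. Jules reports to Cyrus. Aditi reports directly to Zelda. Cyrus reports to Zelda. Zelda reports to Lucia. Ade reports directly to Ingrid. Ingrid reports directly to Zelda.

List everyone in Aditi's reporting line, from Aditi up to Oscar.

Aditi -> Zelda -> Lucia -> Oscar

Aditi reports to Zelda. Zelda reports to Lucia. Lucia reports to Oscar. Oscar is at the top.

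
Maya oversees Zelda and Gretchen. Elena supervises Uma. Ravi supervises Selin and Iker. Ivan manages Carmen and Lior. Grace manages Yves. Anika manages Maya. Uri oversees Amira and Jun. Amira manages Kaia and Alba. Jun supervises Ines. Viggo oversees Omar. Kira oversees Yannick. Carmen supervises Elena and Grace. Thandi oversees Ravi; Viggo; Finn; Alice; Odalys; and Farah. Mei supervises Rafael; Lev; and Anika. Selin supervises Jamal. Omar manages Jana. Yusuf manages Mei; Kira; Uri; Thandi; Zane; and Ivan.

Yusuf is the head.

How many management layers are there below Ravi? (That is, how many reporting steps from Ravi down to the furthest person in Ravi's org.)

The longest chain under Ravi runs Ravi → Selin → Jamal, which is 2 levels below Ravi.

2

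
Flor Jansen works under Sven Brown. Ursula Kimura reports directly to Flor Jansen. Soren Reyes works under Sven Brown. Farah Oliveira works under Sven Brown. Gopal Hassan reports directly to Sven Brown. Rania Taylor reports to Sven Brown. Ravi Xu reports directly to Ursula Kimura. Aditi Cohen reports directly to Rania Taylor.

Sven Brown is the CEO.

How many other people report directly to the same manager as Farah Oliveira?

4

Farah Oliveira reports to Sven Brown. Sven Brown's other direct reports are Flor Jansen, Gopal Hassan, Rania Taylor, Soren Reyes — 4 peers.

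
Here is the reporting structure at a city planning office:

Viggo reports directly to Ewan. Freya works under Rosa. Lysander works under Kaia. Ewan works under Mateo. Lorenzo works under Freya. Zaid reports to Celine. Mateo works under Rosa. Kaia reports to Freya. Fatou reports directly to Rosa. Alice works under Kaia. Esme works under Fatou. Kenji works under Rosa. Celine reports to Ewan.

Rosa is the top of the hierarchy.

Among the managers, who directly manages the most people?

Rosa

Direct-report counts: Rosa has 4; Fatou has 1; Mateo has 1; Ewan has 2; Celine has 1; Freya has 2; Kaia has 2. The largest is 4, held by Rosa.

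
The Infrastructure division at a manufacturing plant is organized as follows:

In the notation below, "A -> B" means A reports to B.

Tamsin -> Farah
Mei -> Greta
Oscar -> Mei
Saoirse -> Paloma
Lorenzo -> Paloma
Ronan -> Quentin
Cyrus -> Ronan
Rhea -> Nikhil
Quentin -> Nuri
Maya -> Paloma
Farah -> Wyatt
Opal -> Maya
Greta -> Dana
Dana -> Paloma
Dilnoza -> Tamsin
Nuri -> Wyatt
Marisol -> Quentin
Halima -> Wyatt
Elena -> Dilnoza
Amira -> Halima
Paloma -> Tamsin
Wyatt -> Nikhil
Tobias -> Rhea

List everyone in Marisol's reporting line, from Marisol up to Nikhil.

Marisol -> Quentin -> Nuri -> Wyatt -> Nikhil

Marisol reports to Quentin. Quentin reports to Nuri. Nuri reports to Wyatt. Wyatt reports to Nikhil. Nikhil is at the top.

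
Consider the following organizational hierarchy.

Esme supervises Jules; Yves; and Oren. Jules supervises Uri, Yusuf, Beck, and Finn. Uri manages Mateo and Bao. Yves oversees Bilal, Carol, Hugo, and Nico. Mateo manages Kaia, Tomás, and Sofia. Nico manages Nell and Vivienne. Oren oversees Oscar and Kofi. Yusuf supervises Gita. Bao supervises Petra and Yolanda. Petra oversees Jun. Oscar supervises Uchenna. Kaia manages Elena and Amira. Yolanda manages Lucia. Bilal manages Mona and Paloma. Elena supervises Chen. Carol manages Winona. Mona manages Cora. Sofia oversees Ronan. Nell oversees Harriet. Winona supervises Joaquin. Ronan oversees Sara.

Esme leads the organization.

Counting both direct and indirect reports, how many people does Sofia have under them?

2

Sofia directly manages Ronan. Under Ronan: Sara (1). That's 2 in total.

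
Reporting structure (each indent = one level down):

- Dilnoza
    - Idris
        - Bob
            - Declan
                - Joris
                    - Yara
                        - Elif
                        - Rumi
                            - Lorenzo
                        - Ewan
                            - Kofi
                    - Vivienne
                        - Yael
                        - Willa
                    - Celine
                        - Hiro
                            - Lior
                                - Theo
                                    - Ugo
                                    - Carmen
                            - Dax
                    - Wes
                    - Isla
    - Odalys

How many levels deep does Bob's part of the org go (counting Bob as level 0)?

7

The longest chain under Bob runs Bob → Declan → Joris → Celine → Hiro → Lior → Theo → Carmen, which is 7 levels below Bob.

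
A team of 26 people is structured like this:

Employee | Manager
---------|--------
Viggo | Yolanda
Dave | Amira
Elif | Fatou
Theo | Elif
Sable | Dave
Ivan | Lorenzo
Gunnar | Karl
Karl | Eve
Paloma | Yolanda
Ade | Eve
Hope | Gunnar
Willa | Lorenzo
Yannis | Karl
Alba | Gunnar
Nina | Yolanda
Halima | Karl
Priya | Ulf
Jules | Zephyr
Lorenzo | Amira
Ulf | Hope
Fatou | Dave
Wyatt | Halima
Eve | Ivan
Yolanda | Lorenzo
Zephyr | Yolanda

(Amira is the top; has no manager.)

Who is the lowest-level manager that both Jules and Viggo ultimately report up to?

Jules's chain of managers is Zephyr, Yolanda, Lorenzo, Amira. Viggo's chain of managers is Yolanda, Lorenzo, Amira. The first manager that appears in both chains is Yolanda.

Yolanda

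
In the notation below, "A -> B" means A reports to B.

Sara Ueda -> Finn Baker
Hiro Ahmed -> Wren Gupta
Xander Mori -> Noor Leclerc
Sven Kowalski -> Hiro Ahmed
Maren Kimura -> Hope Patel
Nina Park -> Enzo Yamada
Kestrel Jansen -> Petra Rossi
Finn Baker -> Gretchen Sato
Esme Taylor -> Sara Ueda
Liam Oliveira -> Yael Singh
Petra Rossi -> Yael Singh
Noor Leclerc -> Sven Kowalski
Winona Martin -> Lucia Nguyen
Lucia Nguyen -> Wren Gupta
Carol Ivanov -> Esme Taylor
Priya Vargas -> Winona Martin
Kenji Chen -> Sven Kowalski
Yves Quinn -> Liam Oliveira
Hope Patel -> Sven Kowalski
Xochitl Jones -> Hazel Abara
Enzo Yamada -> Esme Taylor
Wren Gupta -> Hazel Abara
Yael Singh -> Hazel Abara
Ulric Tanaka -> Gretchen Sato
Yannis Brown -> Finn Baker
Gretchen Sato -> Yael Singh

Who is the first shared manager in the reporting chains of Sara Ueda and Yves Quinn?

Yael Singh

Sara Ueda's chain of managers is Finn Baker, Gretchen Sato, Yael Singh, Hazel Abara. Yves Quinn's chain of managers is Liam Oliveira, Yael Singh, Hazel Abara. The first manager that appears in both chains is Yael Singh.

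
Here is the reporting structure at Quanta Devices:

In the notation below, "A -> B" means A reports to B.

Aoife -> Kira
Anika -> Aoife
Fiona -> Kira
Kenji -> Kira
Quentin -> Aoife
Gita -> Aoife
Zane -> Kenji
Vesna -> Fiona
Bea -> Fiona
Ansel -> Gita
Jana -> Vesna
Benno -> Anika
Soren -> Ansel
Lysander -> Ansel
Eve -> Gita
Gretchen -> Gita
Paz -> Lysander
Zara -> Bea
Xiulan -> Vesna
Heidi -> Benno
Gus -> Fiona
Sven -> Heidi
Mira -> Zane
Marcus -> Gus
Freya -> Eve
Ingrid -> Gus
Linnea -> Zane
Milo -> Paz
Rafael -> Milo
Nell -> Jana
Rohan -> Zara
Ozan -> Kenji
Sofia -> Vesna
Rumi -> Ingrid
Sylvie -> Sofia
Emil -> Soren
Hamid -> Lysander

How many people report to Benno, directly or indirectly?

2

Benno directly manages Heidi. Under Heidi: Sven (1). That's 2 in total.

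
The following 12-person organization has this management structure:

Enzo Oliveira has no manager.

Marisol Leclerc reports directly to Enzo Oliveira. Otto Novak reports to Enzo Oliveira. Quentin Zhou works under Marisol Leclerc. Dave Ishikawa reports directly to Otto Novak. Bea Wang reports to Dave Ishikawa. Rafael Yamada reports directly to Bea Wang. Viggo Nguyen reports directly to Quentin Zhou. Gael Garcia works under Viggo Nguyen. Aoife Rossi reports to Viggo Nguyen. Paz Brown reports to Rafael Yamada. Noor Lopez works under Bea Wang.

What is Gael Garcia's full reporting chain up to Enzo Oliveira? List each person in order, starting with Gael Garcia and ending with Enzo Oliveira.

Gael Garcia reports to Viggo Nguyen. Viggo Nguyen reports to Quentin Zhou. Quentin Zhou reports to Marisol Leclerc. Marisol Leclerc reports to Enzo Oliveira. Enzo Oliveira is at the top.

Gael Garcia -> Viggo Nguyen -> Quentin Zhou -> Marisol Leclerc -> Enzo Oliveira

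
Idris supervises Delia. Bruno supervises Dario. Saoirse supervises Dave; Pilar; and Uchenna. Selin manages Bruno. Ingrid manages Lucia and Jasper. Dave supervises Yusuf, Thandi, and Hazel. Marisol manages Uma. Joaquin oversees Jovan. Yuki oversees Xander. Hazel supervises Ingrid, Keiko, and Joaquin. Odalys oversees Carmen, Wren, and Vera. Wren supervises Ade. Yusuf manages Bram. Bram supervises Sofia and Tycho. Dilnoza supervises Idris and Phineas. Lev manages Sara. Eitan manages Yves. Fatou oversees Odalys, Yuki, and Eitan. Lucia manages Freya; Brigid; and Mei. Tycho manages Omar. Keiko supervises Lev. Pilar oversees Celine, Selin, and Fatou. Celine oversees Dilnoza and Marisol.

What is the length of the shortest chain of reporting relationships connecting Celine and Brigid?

Celine is 2 levels below Saoirse, and Brigid is 5 levels below Saoirse (their lowest common manager). The shortest path runs up from Celine to Saoirse and back down to Brigid: 2 + 5 = 7 links.

7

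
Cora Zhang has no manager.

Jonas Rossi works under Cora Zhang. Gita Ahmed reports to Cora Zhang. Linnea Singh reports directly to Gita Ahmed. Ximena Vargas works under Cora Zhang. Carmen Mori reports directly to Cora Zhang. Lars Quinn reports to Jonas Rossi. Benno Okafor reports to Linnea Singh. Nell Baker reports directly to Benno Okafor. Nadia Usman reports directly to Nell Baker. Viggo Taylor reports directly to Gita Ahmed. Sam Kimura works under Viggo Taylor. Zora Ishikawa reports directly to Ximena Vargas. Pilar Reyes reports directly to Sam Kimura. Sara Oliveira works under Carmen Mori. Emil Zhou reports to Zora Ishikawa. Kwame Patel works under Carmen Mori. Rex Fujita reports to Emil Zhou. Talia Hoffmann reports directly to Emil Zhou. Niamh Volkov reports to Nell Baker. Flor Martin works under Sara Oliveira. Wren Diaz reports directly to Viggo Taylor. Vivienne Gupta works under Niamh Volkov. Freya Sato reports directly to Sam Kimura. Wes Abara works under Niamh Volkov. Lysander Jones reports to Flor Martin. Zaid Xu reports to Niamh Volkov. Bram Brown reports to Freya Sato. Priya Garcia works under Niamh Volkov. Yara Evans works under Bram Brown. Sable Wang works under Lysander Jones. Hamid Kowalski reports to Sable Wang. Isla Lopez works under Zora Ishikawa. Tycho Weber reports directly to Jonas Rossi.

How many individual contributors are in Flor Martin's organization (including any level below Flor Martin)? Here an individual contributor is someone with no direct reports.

The only person in Flor Martin's organization with no one reporting to them is Hamid Kowalski. That is 1.

1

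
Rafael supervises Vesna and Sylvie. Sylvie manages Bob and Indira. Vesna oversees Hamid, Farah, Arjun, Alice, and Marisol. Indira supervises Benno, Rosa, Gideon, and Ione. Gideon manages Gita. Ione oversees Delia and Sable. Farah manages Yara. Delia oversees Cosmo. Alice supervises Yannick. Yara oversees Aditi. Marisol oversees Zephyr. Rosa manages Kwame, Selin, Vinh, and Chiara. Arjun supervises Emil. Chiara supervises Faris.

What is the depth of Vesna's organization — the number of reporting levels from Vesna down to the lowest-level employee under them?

3

The longest chain under Vesna runs Vesna → Farah → Yara → Aditi, which is 3 levels below Vesna.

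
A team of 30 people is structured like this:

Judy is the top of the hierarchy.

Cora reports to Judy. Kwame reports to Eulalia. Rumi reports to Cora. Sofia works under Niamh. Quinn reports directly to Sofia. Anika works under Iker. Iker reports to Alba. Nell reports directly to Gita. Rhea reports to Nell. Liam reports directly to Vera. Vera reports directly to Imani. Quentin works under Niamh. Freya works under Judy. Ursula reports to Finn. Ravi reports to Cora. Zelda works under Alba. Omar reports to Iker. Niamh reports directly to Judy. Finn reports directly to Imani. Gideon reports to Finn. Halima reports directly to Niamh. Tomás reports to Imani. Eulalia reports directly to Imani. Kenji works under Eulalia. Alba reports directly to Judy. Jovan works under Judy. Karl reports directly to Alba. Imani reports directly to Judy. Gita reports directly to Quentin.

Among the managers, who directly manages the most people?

Direct-report counts: Judy has 6; Cora has 2; Alba has 3; Iker has 2; Niamh has 3; Sofia has 1; Quentin has 1; Gita has 1; Nell has 1; Imani has 4; Vera has 1; Finn has 2; Eulalia has 2. The largest is 6, held by Judy.

Judy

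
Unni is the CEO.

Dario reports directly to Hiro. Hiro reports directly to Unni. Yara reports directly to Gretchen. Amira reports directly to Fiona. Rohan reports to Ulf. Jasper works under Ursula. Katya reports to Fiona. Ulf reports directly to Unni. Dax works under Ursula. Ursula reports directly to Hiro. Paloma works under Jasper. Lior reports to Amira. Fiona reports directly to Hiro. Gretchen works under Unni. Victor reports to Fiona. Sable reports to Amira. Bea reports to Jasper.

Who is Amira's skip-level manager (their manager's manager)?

Hiro

Amira reports to Fiona, and Fiona reports to Hiro. So Amira's skip-level manager is Hiro.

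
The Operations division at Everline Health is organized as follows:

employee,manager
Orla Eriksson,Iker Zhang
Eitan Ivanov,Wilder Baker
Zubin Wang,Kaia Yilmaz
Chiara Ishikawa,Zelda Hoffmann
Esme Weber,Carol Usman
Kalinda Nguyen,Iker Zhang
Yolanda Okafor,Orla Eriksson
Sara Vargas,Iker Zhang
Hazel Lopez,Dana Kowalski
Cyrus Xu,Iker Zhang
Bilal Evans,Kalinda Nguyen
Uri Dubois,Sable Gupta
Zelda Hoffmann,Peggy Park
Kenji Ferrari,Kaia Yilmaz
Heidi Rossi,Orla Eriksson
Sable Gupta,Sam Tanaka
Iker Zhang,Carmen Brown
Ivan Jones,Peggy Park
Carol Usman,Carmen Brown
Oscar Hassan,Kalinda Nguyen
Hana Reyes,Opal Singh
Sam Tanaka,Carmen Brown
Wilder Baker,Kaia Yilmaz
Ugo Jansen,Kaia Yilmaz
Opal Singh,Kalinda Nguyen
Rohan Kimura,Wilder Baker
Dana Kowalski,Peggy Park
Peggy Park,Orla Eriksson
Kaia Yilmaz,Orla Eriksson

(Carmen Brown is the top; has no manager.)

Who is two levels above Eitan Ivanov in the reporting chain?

Kaia Yilmaz

Eitan Ivanov reports to Wilder Baker, and Wilder Baker reports to Kaia Yilmaz. So Eitan Ivanov's skip-level manager is Kaia Yilmaz.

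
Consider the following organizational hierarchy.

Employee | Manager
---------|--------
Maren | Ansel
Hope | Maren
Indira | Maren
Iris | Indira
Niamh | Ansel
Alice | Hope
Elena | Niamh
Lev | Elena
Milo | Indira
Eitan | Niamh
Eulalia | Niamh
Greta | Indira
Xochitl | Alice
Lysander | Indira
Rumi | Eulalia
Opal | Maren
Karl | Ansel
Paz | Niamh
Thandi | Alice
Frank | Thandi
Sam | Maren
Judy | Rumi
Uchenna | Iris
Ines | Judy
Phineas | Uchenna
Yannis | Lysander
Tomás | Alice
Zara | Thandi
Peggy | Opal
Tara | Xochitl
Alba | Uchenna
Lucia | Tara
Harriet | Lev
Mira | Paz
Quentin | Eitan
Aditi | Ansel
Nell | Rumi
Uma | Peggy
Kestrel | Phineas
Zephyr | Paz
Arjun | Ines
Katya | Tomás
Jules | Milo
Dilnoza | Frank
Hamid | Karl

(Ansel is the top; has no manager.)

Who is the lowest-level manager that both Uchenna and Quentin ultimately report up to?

Ansel

Uchenna's chain of managers is Iris, Indira, Maren, Ansel. Quentin's chain of managers is Eitan, Niamh, Ansel. The first manager that appears in both chains is Ansel.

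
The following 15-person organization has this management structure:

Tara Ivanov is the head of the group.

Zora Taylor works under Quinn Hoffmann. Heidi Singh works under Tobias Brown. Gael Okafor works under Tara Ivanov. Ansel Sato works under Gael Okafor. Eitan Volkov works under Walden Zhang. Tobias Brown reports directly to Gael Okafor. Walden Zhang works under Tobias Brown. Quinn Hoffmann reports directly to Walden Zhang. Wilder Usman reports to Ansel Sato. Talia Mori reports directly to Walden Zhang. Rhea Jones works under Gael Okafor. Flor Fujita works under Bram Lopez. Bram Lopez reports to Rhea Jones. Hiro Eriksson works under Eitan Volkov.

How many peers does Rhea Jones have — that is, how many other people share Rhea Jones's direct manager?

2

Rhea Jones reports to Gael Okafor. Gael Okafor's other direct reports are Tobias Brown, Ansel Sato — 2 peers.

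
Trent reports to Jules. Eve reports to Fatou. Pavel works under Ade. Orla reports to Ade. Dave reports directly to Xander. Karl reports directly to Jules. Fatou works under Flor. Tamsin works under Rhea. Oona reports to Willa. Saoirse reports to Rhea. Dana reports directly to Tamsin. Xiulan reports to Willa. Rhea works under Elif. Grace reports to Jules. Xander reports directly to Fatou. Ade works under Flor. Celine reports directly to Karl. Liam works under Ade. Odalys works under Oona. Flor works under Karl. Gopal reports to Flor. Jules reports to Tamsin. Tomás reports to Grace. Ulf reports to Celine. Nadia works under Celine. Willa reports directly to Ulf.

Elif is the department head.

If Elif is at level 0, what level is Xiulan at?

8

Chain from Xiulan up to Elif: Xiulan → Willa → Ulf → Celine → Karl → Jules → Tamsin → Rhea → Elif. That is 8 steps up, so Xiulan is 8 levels below Elif.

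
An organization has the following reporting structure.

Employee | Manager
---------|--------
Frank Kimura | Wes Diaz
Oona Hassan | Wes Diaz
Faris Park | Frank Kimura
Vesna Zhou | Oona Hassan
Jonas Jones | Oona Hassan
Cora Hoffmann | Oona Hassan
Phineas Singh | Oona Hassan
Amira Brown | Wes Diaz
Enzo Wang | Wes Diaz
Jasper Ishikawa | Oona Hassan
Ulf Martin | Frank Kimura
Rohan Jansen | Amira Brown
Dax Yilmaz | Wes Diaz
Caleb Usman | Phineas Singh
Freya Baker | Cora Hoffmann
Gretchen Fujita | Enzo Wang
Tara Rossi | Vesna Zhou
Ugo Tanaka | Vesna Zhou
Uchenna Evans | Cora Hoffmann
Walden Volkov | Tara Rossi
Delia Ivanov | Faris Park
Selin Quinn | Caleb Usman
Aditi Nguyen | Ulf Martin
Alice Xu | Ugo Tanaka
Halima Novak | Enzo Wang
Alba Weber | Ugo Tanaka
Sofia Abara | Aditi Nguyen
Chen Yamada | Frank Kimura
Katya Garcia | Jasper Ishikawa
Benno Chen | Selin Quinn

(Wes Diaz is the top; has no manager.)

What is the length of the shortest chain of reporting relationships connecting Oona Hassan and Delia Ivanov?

4

Oona Hassan is 1 level below Wes Diaz, and Delia Ivanov is 3 levels below Wes Diaz (their lowest common manager). The shortest path runs up from Oona Hassan to Wes Diaz and back down to Delia Ivanov: 1 + 3 = 4 links.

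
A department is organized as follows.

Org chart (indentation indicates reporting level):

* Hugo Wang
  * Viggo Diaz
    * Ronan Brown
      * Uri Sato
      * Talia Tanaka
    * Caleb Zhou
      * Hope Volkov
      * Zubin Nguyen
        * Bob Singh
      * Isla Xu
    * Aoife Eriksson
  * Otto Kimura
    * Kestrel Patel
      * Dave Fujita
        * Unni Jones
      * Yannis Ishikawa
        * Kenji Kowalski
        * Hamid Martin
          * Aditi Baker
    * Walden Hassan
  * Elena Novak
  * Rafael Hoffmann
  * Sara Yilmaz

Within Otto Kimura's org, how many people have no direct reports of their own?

4

The people in Otto Kimura's organization with no one reporting to them are Walden Hassan, Aditi Baker, Kenji Kowalski, Unni Jones. That is 4.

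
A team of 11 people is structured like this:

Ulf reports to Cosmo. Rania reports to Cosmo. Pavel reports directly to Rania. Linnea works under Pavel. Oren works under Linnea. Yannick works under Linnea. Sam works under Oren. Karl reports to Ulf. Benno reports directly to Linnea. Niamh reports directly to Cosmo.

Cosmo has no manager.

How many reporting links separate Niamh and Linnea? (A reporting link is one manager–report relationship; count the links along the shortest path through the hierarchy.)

4

Niamh is 1 level below Cosmo, and Linnea is 3 levels below Cosmo (their lowest common manager). The shortest path runs up from Niamh to Cosmo and back down to Linnea: 1 + 3 = 4 links.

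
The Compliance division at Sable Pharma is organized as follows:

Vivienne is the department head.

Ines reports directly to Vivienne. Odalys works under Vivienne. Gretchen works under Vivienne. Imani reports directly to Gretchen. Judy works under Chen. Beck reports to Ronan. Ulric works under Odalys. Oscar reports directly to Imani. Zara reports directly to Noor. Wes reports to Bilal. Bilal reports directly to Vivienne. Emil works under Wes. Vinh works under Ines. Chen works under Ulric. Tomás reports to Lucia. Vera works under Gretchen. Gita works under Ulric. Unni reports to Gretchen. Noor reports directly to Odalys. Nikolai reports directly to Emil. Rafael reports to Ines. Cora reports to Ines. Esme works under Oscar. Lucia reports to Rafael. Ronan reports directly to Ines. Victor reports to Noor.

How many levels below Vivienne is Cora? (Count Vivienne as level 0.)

Chain from Cora up to Vivienne: Cora → Ines → Vivienne. That is 2 steps up, so Cora is 2 levels below Vivienne.

2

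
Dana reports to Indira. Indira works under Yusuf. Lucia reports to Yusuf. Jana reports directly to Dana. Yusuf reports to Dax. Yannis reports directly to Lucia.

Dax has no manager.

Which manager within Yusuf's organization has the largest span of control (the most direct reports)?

Direct-report counts within Yusuf's organization: Yusuf has 2; Indira has 1; Dana has 1; Lucia has 1. The largest is 2, held by Yusuf.

Yusuf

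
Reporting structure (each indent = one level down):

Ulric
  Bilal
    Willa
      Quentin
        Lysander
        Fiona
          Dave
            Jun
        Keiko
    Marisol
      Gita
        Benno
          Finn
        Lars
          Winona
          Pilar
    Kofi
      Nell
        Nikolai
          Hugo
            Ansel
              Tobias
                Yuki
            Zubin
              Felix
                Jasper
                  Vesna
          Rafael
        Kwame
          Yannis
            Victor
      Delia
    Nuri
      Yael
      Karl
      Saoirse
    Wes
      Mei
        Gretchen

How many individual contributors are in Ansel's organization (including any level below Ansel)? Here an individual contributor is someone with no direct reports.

1

The only person in Ansel's organization with no one reporting to them is Yuki. That is 1.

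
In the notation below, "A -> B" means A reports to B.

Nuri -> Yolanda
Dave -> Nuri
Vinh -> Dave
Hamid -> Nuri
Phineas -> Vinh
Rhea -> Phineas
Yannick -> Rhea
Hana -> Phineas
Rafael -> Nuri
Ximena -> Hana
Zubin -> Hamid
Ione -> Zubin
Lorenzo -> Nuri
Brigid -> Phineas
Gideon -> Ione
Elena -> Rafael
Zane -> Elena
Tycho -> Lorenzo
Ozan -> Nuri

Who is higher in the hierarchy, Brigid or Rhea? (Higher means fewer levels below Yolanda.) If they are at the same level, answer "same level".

same level

Both Brigid and Rhea are 5 levels below Yolanda.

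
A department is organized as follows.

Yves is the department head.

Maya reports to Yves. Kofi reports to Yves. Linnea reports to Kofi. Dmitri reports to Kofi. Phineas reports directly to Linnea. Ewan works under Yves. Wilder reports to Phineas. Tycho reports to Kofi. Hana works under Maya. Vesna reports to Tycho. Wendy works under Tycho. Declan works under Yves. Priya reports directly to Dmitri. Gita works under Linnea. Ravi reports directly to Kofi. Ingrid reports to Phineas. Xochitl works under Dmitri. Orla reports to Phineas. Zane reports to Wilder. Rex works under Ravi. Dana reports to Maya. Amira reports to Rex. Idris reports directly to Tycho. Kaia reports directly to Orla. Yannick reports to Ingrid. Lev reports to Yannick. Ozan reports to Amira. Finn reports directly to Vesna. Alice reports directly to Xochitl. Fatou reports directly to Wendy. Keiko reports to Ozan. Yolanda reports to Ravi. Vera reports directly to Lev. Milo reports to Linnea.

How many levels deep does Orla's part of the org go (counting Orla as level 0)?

The longest chain under Orla runs Orla → Kaia, which is 1 level below Orla.

1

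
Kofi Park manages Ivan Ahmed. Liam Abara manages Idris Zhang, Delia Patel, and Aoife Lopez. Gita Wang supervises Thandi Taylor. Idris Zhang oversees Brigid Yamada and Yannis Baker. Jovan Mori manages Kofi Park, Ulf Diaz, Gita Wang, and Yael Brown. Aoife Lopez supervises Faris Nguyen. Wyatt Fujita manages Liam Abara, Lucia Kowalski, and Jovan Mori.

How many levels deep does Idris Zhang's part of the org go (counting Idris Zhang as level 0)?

1

The longest chain under Idris Zhang runs Idris Zhang → Brigid Yamada, which is 1 level below Idris Zhang.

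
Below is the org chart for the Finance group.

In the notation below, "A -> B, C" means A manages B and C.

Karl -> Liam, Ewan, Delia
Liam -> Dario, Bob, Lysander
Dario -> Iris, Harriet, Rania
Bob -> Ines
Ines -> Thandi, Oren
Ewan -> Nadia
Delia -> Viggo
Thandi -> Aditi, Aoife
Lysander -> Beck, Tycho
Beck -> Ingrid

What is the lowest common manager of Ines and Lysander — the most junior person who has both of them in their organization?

Ines's chain of managers is Bob, Liam, Karl. Lysander's chain of managers is Liam, Karl. The first manager that appears in both chains is Liam.

Liam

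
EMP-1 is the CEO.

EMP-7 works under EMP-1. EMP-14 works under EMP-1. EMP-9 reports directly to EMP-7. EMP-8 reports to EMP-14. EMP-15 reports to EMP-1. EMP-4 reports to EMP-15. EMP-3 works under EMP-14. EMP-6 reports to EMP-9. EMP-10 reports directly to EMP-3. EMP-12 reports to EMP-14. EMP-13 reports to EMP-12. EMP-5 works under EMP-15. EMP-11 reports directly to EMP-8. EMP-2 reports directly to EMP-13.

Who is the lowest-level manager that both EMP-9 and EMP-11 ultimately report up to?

EMP-1

EMP-9's chain of managers is EMP-7, EMP-1. EMP-11's chain of managers is EMP-8, EMP-14, EMP-1. The first manager that appears in both chains is EMP-1.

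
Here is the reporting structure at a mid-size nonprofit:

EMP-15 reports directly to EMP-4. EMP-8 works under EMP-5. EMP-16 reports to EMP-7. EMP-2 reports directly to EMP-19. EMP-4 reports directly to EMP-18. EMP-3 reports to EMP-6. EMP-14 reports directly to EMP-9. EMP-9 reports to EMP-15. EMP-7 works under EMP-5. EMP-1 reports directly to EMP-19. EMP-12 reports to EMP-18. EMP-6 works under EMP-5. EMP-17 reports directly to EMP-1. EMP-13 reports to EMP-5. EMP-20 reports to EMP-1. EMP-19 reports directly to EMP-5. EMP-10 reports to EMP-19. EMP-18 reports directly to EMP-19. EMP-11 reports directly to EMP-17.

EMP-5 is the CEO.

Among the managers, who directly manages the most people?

Direct-report counts: EMP-5 has 5; EMP-7 has 1; EMP-6 has 1; EMP-19 has 4; EMP-1 has 2; EMP-17 has 1; EMP-18 has 2; EMP-4 has 1; EMP-15 has 1; EMP-9 has 1. The largest is 5, held by EMP-5.

EMP-5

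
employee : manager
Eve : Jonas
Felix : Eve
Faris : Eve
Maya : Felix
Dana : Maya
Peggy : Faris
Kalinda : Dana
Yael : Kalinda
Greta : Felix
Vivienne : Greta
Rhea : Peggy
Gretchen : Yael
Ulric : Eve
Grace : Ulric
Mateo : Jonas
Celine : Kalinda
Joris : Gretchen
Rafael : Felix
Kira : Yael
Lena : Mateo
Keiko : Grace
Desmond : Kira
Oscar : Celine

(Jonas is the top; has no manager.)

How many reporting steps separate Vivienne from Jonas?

4

Chain from Vivienne up to Jonas: Vivienne → Greta → Felix → Eve → Jonas. That is 4 steps up, so Vivienne is 4 levels below Jonas.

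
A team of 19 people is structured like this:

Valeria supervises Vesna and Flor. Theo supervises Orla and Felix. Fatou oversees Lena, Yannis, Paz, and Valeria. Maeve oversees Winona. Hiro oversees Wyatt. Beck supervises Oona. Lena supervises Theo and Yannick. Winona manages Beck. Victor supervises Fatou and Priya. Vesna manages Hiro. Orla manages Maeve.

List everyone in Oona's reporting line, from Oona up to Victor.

Oona -> Beck -> Winona -> Maeve -> Orla -> Theo -> Lena -> Fatou -> Victor

Oona reports to Beck. Beck reports to Winona. Winona reports to Maeve. Maeve reports to Orla. Orla reports to Theo. Theo reports to Lena. Lena reports to Fatou. Fatou reports to Victor. Victor is at the top.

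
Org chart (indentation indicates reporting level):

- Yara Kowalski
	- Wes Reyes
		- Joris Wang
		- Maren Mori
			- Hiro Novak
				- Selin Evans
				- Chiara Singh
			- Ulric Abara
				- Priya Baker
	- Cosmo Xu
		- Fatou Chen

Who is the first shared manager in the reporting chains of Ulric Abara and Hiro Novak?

Maren Mori

Ulric Abara's chain of managers is Maren Mori, Wes Reyes, Yara Kowalski. Hiro Novak's chain of managers is Maren Mori, Wes Reyes, Yara Kowalski. The first manager that appears in both chains is Maren Mori.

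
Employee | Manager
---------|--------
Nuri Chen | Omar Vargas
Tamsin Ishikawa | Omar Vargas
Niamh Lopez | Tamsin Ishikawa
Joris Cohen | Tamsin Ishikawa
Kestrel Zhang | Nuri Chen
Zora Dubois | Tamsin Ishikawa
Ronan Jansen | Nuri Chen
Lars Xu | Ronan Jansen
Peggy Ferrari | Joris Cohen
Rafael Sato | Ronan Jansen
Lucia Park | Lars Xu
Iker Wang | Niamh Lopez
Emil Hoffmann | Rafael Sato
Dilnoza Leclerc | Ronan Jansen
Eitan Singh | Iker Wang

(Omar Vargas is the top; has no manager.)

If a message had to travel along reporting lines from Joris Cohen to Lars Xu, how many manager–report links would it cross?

5

Joris Cohen is 2 levels below Omar Vargas, and Lars Xu is 3 levels below Omar Vargas (their lowest common manager). The shortest path runs up from Joris Cohen to Omar Vargas and back down to Lars Xu: 2 + 3 = 5 links.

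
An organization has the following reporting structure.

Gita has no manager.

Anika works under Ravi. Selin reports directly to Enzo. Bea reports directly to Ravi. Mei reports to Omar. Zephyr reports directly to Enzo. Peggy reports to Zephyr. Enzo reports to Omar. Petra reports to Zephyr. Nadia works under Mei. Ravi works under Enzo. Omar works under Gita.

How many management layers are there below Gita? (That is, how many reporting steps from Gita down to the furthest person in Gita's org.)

The longest chain under Gita runs Gita → Omar → Enzo → Zephyr → Petra, which is 4 levels below Gita.

4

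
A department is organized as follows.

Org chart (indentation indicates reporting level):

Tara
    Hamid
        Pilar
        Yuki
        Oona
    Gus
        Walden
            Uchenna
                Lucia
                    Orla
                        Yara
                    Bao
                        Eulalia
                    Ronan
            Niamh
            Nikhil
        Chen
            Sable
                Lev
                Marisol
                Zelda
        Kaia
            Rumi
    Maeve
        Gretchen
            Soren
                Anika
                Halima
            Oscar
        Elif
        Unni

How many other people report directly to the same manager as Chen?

Chen reports to Gus. Gus's other direct reports are Walden, Kaia — 2 peers.

2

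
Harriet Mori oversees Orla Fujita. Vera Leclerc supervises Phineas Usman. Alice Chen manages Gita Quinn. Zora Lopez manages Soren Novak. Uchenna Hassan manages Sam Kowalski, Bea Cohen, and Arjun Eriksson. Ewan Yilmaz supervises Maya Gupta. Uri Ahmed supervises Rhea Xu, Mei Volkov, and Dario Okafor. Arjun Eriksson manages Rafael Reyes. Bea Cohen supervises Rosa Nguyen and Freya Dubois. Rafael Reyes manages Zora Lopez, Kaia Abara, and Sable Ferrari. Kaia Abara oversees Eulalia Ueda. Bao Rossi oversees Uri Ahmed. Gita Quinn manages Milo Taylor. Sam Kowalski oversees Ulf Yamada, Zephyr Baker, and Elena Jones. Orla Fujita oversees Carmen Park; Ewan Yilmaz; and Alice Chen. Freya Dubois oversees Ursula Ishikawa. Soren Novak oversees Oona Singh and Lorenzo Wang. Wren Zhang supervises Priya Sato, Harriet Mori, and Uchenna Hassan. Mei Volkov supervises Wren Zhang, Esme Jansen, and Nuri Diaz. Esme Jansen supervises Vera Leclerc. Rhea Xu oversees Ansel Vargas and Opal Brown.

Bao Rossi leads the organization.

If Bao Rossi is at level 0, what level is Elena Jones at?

6

Chain from Elena Jones up to Bao Rossi: Elena Jones → Sam Kowalski → Uchenna Hassan → Wren Zhang → Mei Volkov → Uri Ahmed → Bao Rossi. That is 6 steps up, so Elena Jones is 6 levels below Bao Rossi.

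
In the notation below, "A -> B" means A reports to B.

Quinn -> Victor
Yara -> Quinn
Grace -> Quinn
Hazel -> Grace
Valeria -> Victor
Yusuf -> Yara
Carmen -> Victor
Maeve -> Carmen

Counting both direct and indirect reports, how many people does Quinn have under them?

Quinn directly manages Yara, Grace. Under Yara: Yusuf (1). Under Grace: Hazel (1). So Quinn's organization is 2 direct reports plus everyone under them: 2 + 2 = 4.

4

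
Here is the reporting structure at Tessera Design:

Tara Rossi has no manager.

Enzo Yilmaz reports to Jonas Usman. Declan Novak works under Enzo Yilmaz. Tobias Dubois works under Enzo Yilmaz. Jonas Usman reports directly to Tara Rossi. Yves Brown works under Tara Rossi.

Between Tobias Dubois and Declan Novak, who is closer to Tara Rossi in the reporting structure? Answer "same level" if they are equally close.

same level

Both Tobias Dubois and Declan Novak are 3 levels below Tara Rossi.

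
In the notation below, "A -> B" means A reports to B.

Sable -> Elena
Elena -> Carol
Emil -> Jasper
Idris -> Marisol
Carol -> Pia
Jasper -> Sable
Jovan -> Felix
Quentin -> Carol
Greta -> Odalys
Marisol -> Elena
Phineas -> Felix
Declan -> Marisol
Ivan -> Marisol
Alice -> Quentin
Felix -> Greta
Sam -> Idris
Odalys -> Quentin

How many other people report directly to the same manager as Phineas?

1

Phineas reports to Felix. Felix's other direct reports are Jovan — 1 peer.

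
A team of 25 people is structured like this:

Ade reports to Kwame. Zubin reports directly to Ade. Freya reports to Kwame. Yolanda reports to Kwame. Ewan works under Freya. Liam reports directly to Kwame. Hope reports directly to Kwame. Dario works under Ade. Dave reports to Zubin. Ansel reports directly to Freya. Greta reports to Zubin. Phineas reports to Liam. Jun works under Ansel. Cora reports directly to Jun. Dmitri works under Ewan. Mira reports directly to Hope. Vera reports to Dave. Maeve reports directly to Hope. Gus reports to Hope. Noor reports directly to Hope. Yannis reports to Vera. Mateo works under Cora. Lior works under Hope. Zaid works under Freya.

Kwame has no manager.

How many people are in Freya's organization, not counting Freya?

Freya directly manages Ewan, Ansel, Zaid. Under Ewan: Dmitri (1). Under Ansel: Jun, Cora, Mateo (3). Zaid has no reports. So Freya's organization is 3 direct reports plus everyone under them: 2 + 4 + 1 = 7.

7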